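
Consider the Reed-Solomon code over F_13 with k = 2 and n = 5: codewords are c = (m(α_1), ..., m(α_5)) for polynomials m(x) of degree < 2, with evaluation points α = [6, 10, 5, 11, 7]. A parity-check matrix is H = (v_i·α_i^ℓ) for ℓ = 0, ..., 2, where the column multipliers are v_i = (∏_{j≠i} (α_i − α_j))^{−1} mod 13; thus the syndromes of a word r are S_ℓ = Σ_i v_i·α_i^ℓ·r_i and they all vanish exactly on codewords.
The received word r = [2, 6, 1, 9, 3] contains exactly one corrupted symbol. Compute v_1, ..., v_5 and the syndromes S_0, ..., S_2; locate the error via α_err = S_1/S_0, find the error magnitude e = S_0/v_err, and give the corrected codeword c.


S = (5, 3, 7), error at position 4, error magnitude e = 2, c = [2, 6, 1, 7, 3].

Step 1: column multipliers v_i = (∏_{j≠i}(α_i − α_j))^{−1} mod 13.
  i = 1 (α = 6): (6−10)(6−5)(6−11)(6−7) = (−4)·1·(−5)·(−1) = −20 ≡ 6, so v_1 = 6^{−1} = 11 (mod 13).
  i = 2 (α = 10): (10−6)(10−5)(10−11)(10−7) = 4·5·(−1)·3 = −60 ≡ 5, so v_2 = 5^{−1} = 8 (mod 13).
  i = 3 (α = 5): (5−6)(5−10)(5−11)(5−7) = (−1)·(−5)·(−6)·(−2) = 60 ≡ 8, so v_3 = 8^{−1} = 5 (mod 13).
  i = 4 (α = 11): (11−6)(11−10)(11−5)(11−7) = 5·1·6·4 = 120 ≡ 3, so v_4 = 3^{−1} = 9 (mod 13).
  i = 5 (α = 7): (7−6)(7−10)(7−5)(7−11) = 1·(−3)·2·(−4) = 24 ≡ 11, so v_5 = 11^{−1} = 6 (mod 13).
  v = [11, 8, 5, 9, 6].
Step 2: syndromes of r = [2, 6, 1, 9, 3] (all sums mod 13).
  S_0 = Σ v_i r_i = 11·2 + 8·6 + 5·1 + 9·9 + 6·3 = 174 ≡ 5.
  S_1 = Σ v_i α_i r_i = 11·6·2 + 8·10·6 + 5·5·1 + 9·11·9 + 6·7·3 = 1654 ≡ 3.
  α_i^2 mod 13 = [10, 9, 12, 4, 10].
  S_2 = Σ v_i α_i^2 r_i = 11·10·2 + 8·9·6 + 5·12·1 + 9·4·9 + 6·10·3 = 1216 ≡ 7.
  S = (5, 3, 7) ≠ 0, so r is not a codeword (an error is present).
Step 3: locate the error. For a single error e at position i, S_ℓ = v_i·e·α_i^ℓ, so α_err = S_1/S_0.
  S_0^{−1} = 5^{−1} = 8 (mod 13), so α_err = 3·8 = 24 ≡ 11 = α_4. Error position i = 4.
  Consistency check: S_2/S_1 = 7·9 = 63 ≡ 11 = α_err ✓ (single-error assumption holds).
Step 4: error magnitude e = S_0/v_4 = S_0·∏_{j≠4}(α_4 − α_j) = 5·3 = 15 ≡ 2 (mod 13).
Step 5: correct position 4: c_4 = r_4 − e = 9 − 2 ≡ 7 (mod 13). Hence c = [2, 6, 1, 7, 3].
  Check: interpolating c through the α_i gives m(x) = 9 + 1·x (degree < 2) with m(α_i) = c_i for every i, so c is indeed a codeword.


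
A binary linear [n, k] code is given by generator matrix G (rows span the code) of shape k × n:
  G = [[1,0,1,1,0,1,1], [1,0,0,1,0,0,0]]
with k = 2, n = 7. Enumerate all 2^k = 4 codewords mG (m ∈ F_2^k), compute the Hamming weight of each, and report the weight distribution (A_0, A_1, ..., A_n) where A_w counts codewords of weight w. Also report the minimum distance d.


Weight distribution: A_0 = 1, A_2 = 1, A_3 = 1, A_5 = 1. Minimum distance d = 2.

Enumerate all 2^2 = 4 messages m ∈ F_2^2.
For each, compute codeword c = mG in F_2^7, then tally its weight.
  m = 00 → c = 0000000, weight = 0.
  m = 10 → c = 1011011, weight = 5.
  m = 01 → c = 1001000, weight = 2.
  m = 11 → c = 0010011, weight = 3.
Tally weights:
  weight 0: 1 codewords.
  weight 2: 1 codewords.
  weight 3: 1 codewords.
  weight 5: 1 codewords.
Minimum distance d = smallest w > 0 with A_w > 0 = 2.
Sanity: Σ A_w = 4 = 2^2 = 4 ✓.


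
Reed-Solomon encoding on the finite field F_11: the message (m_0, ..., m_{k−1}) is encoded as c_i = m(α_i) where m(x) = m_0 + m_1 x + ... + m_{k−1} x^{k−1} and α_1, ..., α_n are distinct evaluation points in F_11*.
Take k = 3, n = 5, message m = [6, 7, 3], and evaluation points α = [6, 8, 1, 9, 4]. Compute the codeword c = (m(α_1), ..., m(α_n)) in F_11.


c = [2, 1, 5, 4, 5]

Message polynomial: m(x) = 6 + 7·x + 3·x^2 (mod 11).
For each evaluation point α_i, compute m(α_i) mod 11:
  α_1 = 6: Horner steps 3 → 3 → 2, so m(6) = 2.
  α_2 = 8: Horner steps 3 → 9 → 1, so m(8) = 1.
  α_3 = 1: Horner steps 3 → 10 → 5, so m(1) = 5.
  α_4 = 9: Horner steps 3 → 1 → 4, so m(9) = 4.
  α_5 = 4: Horner steps 3 → 8 → 5, so m(4) = 5.
Codeword c = [2, 1, 5, 4, 5] ∈ F_11^5.


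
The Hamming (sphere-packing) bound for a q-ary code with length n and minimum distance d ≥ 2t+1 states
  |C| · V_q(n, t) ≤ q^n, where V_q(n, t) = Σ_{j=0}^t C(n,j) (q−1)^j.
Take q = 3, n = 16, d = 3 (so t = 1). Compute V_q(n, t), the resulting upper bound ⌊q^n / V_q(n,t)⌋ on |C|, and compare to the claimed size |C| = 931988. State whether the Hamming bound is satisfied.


V_q(n, t) = 33, q^n = 43046721, Hamming bound = 1304446, |C| = 931988 ≤ bound (satisfied).

Step 1: Compute V_q(n, t) = Σ_{j=0}^1 C(n, j) (q−1)^j.
  j = 0: C(16,0)·(2)^0 = 1·1 = 1.
  j = 1: C(16,1)·(2)^1 = 16·2 = 32.
  V_q(n, t) = 1 + 32 = 33.
Step 2: q^n = 3^16 = 43046721.
Step 3: Hamming bound ⌊q^n / V_q(n,t)⌋ = ⌊43046721/33⌋ = 1304446.
Step 4: Compare |C| = 931988 to 1304446: satisfied.
The claimed |C| lies below the Hamming bound.


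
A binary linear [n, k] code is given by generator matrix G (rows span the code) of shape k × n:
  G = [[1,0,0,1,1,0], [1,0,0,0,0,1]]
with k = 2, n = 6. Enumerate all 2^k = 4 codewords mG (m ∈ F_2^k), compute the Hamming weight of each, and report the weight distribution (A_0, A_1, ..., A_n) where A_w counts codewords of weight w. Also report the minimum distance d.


Weight distribution: A_0 = 1, A_2 = 1, A_3 = 2. Minimum distance d = 2.

Enumerate all 2^2 = 4 messages m ∈ F_2^2.
For each, compute codeword c = mG in F_2^6, then tally its weight.
  m = 00 → c = 000000, weight = 0.
  m = 10 → c = 100110, weight = 3.
  m = 01 → c = 100001, weight = 2.
  m = 11 → c = 000111, weight = 3.
Tally weights:
  weight 0: 1 codewords.
  weight 2: 1 codewords.
  weight 3: 2 codewords.
Minimum distance d = smallest w > 0 with A_w > 0 = 2.
Sanity: Σ A_w = 4 = 2^2 = 4 ✓.


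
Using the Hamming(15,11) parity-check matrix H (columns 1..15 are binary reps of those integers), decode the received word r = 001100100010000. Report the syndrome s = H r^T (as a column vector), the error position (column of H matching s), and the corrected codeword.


s = (1, 0, 1, 1)^T, error position = 11, corrected codeword c = 001100100000000

Compute s = H r^T mod 2 one row at a time:
  s_1 = 0 + 0 + 0 + 1 + 0 + 0 + 0 + 0 = 1 ≡ 1 (mod 2).
  s_2 = 1 + 0 + 0 + 1 + 0 + 0 + 0 + 0 = 2 ≡ 0 (mod 2).
  s_3 = 0 + 1 + 0 + 1 + 0 + 1 + 0 + 0 = 3 ≡ 1 (mod 2).
  s_4 = 0 + 1 + 0 + 1 + 0 + 1 + 0 + 0 = 3 ≡ 1 (mod 2).
s = (1, 0, 1, 1)^T — this equals column 11 of H (binary 1011), so error is at position 11.
Correct: flip bit 11 of r = 001100100010000 to get c = 001100100000000.


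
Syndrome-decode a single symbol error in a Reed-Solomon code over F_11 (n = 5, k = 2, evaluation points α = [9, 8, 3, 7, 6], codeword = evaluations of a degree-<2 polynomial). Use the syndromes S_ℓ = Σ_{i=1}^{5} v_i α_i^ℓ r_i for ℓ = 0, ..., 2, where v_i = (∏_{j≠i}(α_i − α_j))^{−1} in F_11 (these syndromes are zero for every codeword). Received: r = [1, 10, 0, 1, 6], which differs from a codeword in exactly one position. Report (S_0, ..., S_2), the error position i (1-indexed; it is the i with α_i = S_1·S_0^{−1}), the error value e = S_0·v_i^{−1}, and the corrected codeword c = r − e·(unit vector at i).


S = (6, 9, 8), error at position 4, error magnitude e = 4, c = [1, 10, 0, 8, 6].

Step 1: column multipliers v_i = (∏_{j≠i}(α_i − α_j))^{−1} mod 11.
  i = 1 (α = 9): (9−8)(9−3)(9−7)(9−6) = 1·6·2·3 = 36 ≡ 3, so v_1 = 3^{−1} = 4 (mod 11).
  i = 2 (α = 8): (8−9)(8−3)(8−7)(8−6) = (−1)·5·1·2 = −10 ≡ 1, so v_2 = 1^{−1} = 1 (mod 11).
  i = 3 (α = 3): (3−9)(3−8)(3−7)(3−6) = (−6)·(−5)·(−4)·(−3) = 360 ≡ 8, so v_3 = 8^{−1} = 7 (mod 11).
  i = 4 (α = 7): (7−9)(7−8)(7−3)(7−6) = (−2)·(−1)·4·1 = 8 ≡ 8, so v_4 = 8^{−1} = 7 (mod 11).
  i = 5 (α = 6): (6−9)(6−8)(6−3)(6−7) = (−3)·(−2)·3·(−1) = −18 ≡ 4, so v_5 = 4^{−1} = 3 (mod 11).
  v = [4, 1, 7, 7, 3].
Step 2: syndromes of r = [1, 10, 0, 1, 6] (all sums mod 11).
  S_0 = Σ v_i r_i = 4·1 + 1·10 + 7·0 + 7·1 + 3·6 = 39 ≡ 6.
  S_1 = Σ v_i α_i r_i = 4·9·1 + 1·8·10 + 7·3·0 + 7·7·1 + 3·6·6 = 273 ≡ 9.
  α_i^2 mod 11 = [4, 9, 9, 5, 3].
  S_2 = Σ v_i α_i^2 r_i = 4·4·1 + 1·9·10 + 7·9·0 + 7·5·1 + 3·3·6 = 195 ≡ 8.
  S = (6, 9, 8) ≠ 0, so r is not a codeword (an error is present).
Step 3: locate the error. For a single error e at position i, S_ℓ = v_i·e·α_i^ℓ, so α_err = S_1/S_0.
  S_0^{−1} = 6^{−1} = 2 (mod 11), so α_err = 9·2 = 18 ≡ 7 = α_4. Error position i = 4.
  Consistency check: S_2/S_1 = 8·5 = 40 ≡ 7 = α_err ✓ (single-error assumption holds).
Step 4: error magnitude e = S_0/v_4 = S_0·∏_{j≠4}(α_4 − α_j) = 6·8 = 48 ≡ 4 (mod 11).
Step 5: correct position 4: c_4 = r_4 − e = 1 − 4 ≡ 8 (mod 11). Hence c = [1, 10, 0, 8, 6].
  Check: interpolating c through the α_i gives m(x) = 5 + 2·x (degree < 2) with m(α_i) = c_i for every i, so c is indeed a codeword.


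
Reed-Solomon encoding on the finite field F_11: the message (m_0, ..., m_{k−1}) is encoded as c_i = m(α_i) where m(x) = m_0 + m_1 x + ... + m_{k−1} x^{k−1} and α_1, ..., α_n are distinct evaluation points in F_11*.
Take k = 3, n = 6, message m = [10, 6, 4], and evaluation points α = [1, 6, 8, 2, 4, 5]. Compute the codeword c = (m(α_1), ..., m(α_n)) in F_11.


c = [9, 3, 6, 5, 10, 8]

Message polynomial: m(x) = 10 + 6·x + 4·x^2 (mod 11).
For each evaluation point α_i, compute m(α_i) mod 11:
  α_1 = 1: Horner steps 4 → 10 → 9, so m(1) = 9.
  α_2 = 6: Horner steps 4 → 8 → 3, so m(6) = 3.
  α_3 = 8: Horner steps 4 → 5 → 6, so m(8) = 6.
  α_4 = 2: Horner steps 4 → 3 → 5, so m(2) = 5.
  α_5 = 4: Horner steps 4 → 0 → 10, so m(4) = 10.
  α_6 = 5: Horner steps 4 → 4 → 8, so m(5) = 8.
Codeword c = [9, 3, 6, 5, 10, 8] ∈ F_11^6.


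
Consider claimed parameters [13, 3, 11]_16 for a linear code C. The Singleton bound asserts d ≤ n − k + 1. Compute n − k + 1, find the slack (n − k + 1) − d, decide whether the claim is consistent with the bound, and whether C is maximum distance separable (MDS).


Singleton RHS = n − k + 1 = 11, slack = 0, bound satisfied, MDS.

Singleton bound: d ≤ n − k + 1.
Here n = 13, k = 3, so n − k + 1 = 11.
Given d = 11, check d ≤ 11: YES.
Slack = (n − k + 1) − d = 0.
The code is MDS (slack = 0).
Description: the claimed parameters are [13, 3, 11]_16; such a code would be MDS (meets Singleton bound).


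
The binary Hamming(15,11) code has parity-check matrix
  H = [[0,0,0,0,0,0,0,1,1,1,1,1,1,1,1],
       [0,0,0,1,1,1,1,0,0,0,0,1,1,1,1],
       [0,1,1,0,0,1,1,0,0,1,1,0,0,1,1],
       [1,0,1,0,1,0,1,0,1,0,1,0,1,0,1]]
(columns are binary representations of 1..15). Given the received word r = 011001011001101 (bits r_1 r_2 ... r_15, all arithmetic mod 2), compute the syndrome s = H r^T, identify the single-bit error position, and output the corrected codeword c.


s = (1, 0, 0, 0)^T, error position = 8, corrected codeword c = 011001001001101

Compute s = H r^T mod 2 one row at a time:
  s_1 = 1 + 1 + 0 + 0 + 1 + 1 + 0 + 1 = 5 ≡ 1 (mod 2).
  s_2 = 0 + 0 + 1 + 0 + 1 + 1 + 0 + 1 = 4 ≡ 0 (mod 2).
  s_3 = 1 + 1 + 1 + 0 + 0 + 0 + 0 + 1 = 4 ≡ 0 (mod 2).
  s_4 = 0 + 1 + 0 + 0 + 1 + 0 + 1 + 1 = 4 ≡ 0 (mod 2).
s = (1, 0, 0, 0)^T — this equals column 8 of H (binary 1000), so error is at position 8.
Correct: flip bit 8 of r = 011001011001101 to get c = 011001001001101.


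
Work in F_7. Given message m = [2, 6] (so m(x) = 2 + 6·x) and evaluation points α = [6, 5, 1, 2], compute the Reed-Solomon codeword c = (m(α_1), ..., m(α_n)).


c = [3, 4, 1, 0]

Message polynomial: m(x) = 2 + 6·x (mod 7).
For each evaluation point α_i, compute m(α_i) mod 7:
  α_1 = 6: Horner steps 6 → 3, so m(6) = 3.
  α_2 = 5: Horner steps 6 → 4, so m(5) = 4.
  α_3 = 1: Horner steps 6 → 1, so m(1) = 1.
  α_4 = 2: Horner steps 6 → 0, so m(2) = 0.
Codeword c = [3, 4, 1, 0] ∈ F_7^4.


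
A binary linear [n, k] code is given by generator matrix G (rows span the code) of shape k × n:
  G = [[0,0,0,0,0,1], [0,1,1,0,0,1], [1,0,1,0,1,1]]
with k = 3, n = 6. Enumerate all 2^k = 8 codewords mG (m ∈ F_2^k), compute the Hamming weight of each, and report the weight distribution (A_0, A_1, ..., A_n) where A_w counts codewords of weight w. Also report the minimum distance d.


Weight distribution: A_0 = 1, A_1 = 1, A_2 = 1, A_3 = 3, A_4 = 2. Minimum distance d = 1.

Enumerate all 2^3 = 8 messages m ∈ F_2^3.
For each, compute codeword c = mG in F_2^6, then tally its weight.
  m = 000 → c = 000000, weight = 0.
  m = 100 → c = 000001, weight = 1.
  m = 010 → c = 011001, weight = 3.
  m = 110 → c = 011000, weight = 2.
  m = 001 → c = 101011, weight = 4.
  m = 101 → c = 101010, weight = 3.
  m = 011 → c = 110010, weight = 3.
  m = 111 → c = 110011, weight = 4.
Tally weights:
  weight 0: 1 codewords.
  weight 1: 1 codewords.
  weight 2: 1 codewords.
  weight 3: 3 codewords.
  weight 4: 2 codewords.
Minimum distance d = smallest w > 0 with A_w > 0 = 1.
Sanity: Σ A_w = 8 = 2^3 = 8 ✓.


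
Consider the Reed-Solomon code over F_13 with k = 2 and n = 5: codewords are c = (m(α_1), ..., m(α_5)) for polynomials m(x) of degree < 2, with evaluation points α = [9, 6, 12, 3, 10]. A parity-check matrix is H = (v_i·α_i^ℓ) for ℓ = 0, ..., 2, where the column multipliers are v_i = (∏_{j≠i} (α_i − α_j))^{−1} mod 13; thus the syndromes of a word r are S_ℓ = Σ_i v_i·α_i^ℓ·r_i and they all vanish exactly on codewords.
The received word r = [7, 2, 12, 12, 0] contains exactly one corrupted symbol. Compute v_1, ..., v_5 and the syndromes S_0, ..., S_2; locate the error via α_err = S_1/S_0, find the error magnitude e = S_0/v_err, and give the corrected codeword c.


S = (5, 2, 6), error at position 4, error magnitude e = 2, c = [7, 2, 12, 10, 0].

Step 1: column multipliers v_i = (∏_{j≠i}(α_i − α_j))^{−1} mod 13.
  i = 1 (α = 9): (9−6)(9−12)(9−3)(9−10) = 3·(−3)·6·(−1) = 54 ≡ 2, so v_1 = 2^{−1} = 7 (mod 13).
  i = 2 (α = 6): (6−9)(6−12)(6−3)(6−10) = (−3)·(−6)·3·(−4) = −216 ≡ 5, so v_2 = 5^{−1} = 8 (mod 13).
  i = 3 (α = 12): (12−9)(12−6)(12−3)(12−10) = 3·6·9·2 = 324 ≡ 12, so v_3 = 12^{−1} = 12 (mod 13).
  i = 4 (α = 3): (3−9)(3−6)(3−12)(3−10) = (−6)·(−3)·(−9)·(−7) = 1134 ≡ 3, so v_4 = 3^{−1} = 9 (mod 13).
  i = 5 (α = 10): (10−9)(10−6)(10−12)(10−3) = 1·4·(−2)·7 = −56 ≡ 9, so v_5 = 9^{−1} = 3 (mod 13).
  v = [7, 8, 12, 9, 3].
Step 2: syndromes of r = [7, 2, 12, 12, 0] (all sums mod 13).
  S_0 = Σ v_i r_i = 7·7 + 8·2 + 12·12 + 9·12 + 3·0 = 317 ≡ 5.
  S_1 = Σ v_i α_i r_i = 7·9·7 + 8·6·2 + 12·12·12 + 9·3·12 + 3·10·0 = 2589 ≡ 2.
  α_i^2 mod 13 = [3, 10, 1, 9, 9].
  S_2 = Σ v_i α_i^2 r_i = 7·3·7 + 8·10·2 + 12·1·12 + 9·9·12 + 3·9·0 = 1423 ≡ 6.
  S = (5, 2, 6) ≠ 0, so r is not a codeword (an error is present).
Step 3: locate the error. For a single error e at position i, S_ℓ = v_i·e·α_i^ℓ, so α_err = S_1/S_0.
  S_0^{−1} = 5^{−1} = 8 (mod 13), so α_err = 2·8 = 16 ≡ 3 = α_4. Error position i = 4.
  Consistency check: S_2/S_1 = 6·7 = 42 ≡ 3 = α_err ✓ (single-error assumption holds).
Step 4: error magnitude e = S_0/v_4 = S_0·∏_{j≠4}(α_4 − α_j) = 5·3 = 15 ≡ 2 (mod 13).
Step 5: correct position 4: c_4 = r_4 − e = 12 − 2 ≡ 10 (mod 13). Hence c = [7, 2, 12, 10, 0].
  Check: interpolating c through the α_i gives m(x) = 5 + 6·x (degree < 2) with m(α_i) = c_i for every i, so c is indeed a codeword.


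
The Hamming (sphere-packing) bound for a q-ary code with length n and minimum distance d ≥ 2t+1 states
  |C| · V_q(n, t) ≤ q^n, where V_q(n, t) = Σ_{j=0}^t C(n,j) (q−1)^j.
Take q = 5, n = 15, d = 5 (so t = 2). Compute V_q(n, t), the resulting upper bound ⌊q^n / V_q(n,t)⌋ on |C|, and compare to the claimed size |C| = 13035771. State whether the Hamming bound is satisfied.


V_q(n, t) = 1741, q^n = 30517578125, Hamming bound = 17528764, |C| = 13035771 ≤ bound (satisfied).

Step 1: Compute V_q(n, t) = Σ_{j=0}^2 C(n, j) (q−1)^j.
  j = 0: C(15,0)·(4)^0 = 1·1 = 1.
  j = 1: C(15,1)·(4)^1 = 15·4 = 60.
  j = 2: C(15,2)·(4)^2 = 105·16 = 1680.
  V_q(n, t) = 1 + 60 + 1680 = 1741.
Step 2: q^n = 5^15 = 30517578125.
Step 3: Hamming bound ⌊q^n / V_q(n,t)⌋ = ⌊30517578125/1741⌋ = 17528764.
Step 4: Compare |C| = 13035771 to 17528764: satisfied.
The claimed |C| lies below the Hamming bound.


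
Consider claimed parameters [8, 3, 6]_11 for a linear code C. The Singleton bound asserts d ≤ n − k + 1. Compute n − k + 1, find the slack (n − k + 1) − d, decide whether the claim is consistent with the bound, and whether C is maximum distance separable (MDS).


Singleton RHS = n − k + 1 = 6, slack = 0, bound satisfied, MDS.

Singleton bound: d ≤ n − k + 1.
Here n = 8, k = 3, so n − k + 1 = 6.
Given d = 6, check d ≤ 6: YES.
Slack = (n − k + 1) − d = 0.
The code is MDS (slack = 0).
Description: the claimed parameters are [8, 3, 6]_11; such a code would be MDS (meets Singleton bound).


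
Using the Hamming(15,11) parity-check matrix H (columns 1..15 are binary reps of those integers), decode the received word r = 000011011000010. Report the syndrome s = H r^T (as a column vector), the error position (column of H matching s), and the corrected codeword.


s = (1, 1, 0, 0)^T, error position = 12, corrected codeword c = 000011011001010

Compute s = H r^T mod 2 one row at a time:
  s_1 = 1 + 1 + 0 + 0 + 0 + 0 + 1 + 0 = 3 ≡ 1 (mod 2).
  s_2 = 0 + 1 + 1 + 0 + 0 + 0 + 1 + 0 = 3 ≡ 1 (mod 2).
  s_3 = 0 + 0 + 1 + 0 + 0 + 0 + 1 + 0 = 2 ≡ 0 (mod 2).
  s_4 = 0 + 0 + 1 + 0 + 1 + 0 + 0 + 0 = 2 ≡ 0 (mod 2).
s = (1, 1, 0, 0)^T — this equals column 12 of H (binary 1100), so error is at position 12.
Correct: flip bit 12 of r = 000011011000010 to get c = 000011011001010.


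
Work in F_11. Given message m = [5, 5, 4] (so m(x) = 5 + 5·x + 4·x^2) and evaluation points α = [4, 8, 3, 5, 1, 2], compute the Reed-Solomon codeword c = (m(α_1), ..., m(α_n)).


c = [1, 4, 1, 9, 3, 9]

Message polynomial: m(x) = 5 + 5·x + 4·x^2 (mod 11).
For each evaluation point α_i, compute m(α_i) mod 11:
  α_1 = 4: Horner steps 4 → 10 → 1, so m(4) = 1.
  α_2 = 8: Horner steps 4 → 4 → 4, so m(8) = 4.
  α_3 = 3: Horner steps 4 → 6 → 1, so m(3) = 1.
  α_4 = 5: Horner steps 4 → 3 → 9, so m(5) = 9.
  α_5 = 1: Horner steps 4 → 9 → 3, so m(1) = 3.
  α_6 = 2: Horner steps 4 → 2 → 9, so m(2) = 9.
Codeword c = [1, 4, 1, 9, 3, 9] ∈ F_11^6.


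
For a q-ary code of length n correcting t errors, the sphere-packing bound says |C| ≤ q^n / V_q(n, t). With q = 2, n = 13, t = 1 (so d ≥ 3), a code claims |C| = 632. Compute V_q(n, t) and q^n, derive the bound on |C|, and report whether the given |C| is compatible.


V_q(n, t) = 14, q^n = 8192, Hamming bound = 585, |C| = 632 > bound (violated).

Step 1: Compute V_q(n, t) = Σ_{j=0}^1 C(n, j) (q−1)^j.
  j = 0: C(13,0)·(1)^0 = 1·1 = 1.
  j = 1: C(13,1)·(1)^1 = 13·1 = 13.
  V_q(n, t) = 1 + 13 = 14.
Step 2: q^n = 2^13 = 8192.
Step 3: Hamming bound ⌊q^n / V_q(n,t)⌋ = ⌊8192/14⌋ = 585.
Step 4: Compare |C| = 632 to 585: violated.
The claimed |C| lies above the Hamming bound, so no 2-ary code of length 13 with d ≥ 3 can have 632 codewords.


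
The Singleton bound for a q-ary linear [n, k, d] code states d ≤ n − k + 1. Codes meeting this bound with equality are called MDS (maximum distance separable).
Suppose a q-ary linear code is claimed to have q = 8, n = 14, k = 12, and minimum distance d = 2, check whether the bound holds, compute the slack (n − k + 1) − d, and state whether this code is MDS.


Singleton RHS = n − k + 1 = 3, slack = 1, bound satisfied, not MDS.

Singleton bound: d ≤ n − k + 1.
Here n = 14, k = 12, so n − k + 1 = 3.
Given d = 2, check d ≤ 3: YES.
Slack = (n − k + 1) − d = 1.
The code is NOT MDS (slack = 1 > 0).
Description: the claimed parameters are [14, 12, 2]_8; such a code would be non-MDS.


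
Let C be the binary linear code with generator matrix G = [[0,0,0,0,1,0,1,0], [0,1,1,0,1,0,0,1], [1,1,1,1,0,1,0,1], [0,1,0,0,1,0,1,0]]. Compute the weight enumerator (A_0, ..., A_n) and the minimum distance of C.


Weight distribution: A_0 = 1, A_1 = 1, A_2 = 1, A_3 = 3, A_4 = 4, A_5 = 3, A_6 = 1, A_7 = 1, A_8 = 1. Minimum distance d = 1.

Enumerate all 2^4 = 16 messages m ∈ F_2^4.
For each, compute codeword c = mG in F_2^8, then tally its weight.
  m = 0000 → c = 00000000, weight = 0.
  m = 1000 → c = 00001010, weight = 2.
  m = 0100 → c = 01101001, weight = 4.
  m = 1100 → c = 01100011, weight = 4.
  m = 0010 → c = 11110101, weight = 6.
  m = 1010 → c = 11111111, weight = 8.
  m = 0110 → c = 10011100, weight = 4.
  m = 1110 → c = 10010110, weight = 4.
  m = 0001 → c = 01001010, weight = 3.
  m = 1001 → c = 01000000, weight = 1.
  m = 0101 → c = 00100011, weight = 3.
  m = 1101 → c = 00101001, weight = 3.
  m = 0011 → c = 10111111, weight = 7.
  m = 1011 → c = 10110101, weight = 5.
  m = 0111 → c = 11010110, weight = 5.
  m = 1111 → c = 11011100, weight = 5.
Tally weights:
  weight 0: 1 codewords.
  weight 1: 1 codewords.
  weight 2: 1 codewords.
  weight 3: 3 codewords.
  weight 4: 4 codewords.
  weight 5: 3 codewords.
  weight 6: 1 codewords.
  weight 7: 1 codewords.
  weight 8: 1 codewords.
Minimum distance d = smallest w > 0 with A_w > 0 = 1.
Sanity: Σ A_w = 16 = 2^4 = 16 ✓.


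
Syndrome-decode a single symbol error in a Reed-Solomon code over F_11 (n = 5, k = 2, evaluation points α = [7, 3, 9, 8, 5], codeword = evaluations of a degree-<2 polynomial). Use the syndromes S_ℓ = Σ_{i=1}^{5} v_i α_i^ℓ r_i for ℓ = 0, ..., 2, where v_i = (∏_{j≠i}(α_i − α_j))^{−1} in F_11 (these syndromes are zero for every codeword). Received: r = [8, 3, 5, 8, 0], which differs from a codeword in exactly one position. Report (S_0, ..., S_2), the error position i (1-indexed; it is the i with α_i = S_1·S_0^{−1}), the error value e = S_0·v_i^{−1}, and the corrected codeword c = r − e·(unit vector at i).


S = (1, 8, 9), error at position 4, error magnitude e = 7, c = [8, 3, 5, 1, 0].

Step 1: column multipliers v_i = (∏_{j≠i}(α_i − α_j))^{−1} mod 11.
  i = 1 (α = 7): (7−3)(7−9)(7−8)(7−5) = 4·(−2)·(−1)·2 = 16 ≡ 5, so v_1 = 5^{−1} = 9 (mod 11).
  i = 2 (α = 3): (3−7)(3−9)(3−8)(3−5) = (−4)·(−6)·(−5)·(−2) = 240 ≡ 9, so v_2 = 9^{−1} = 5 (mod 11).
  i = 3 (α = 9): (9−7)(9−3)(9−8)(9−5) = 2·6·1·4 = 48 ≡ 4, so v_3 = 4^{−1} = 3 (mod 11).
  i = 4 (α = 8): (8−7)(8−3)(8−9)(8−5) = 1·5·(−1)·3 = −15 ≡ 7, so v_4 = 7^{−1} = 8 (mod 11).
  i = 5 (α = 5): (5−7)(5−3)(5−9)(5−8) = (−2)·2·(−4)·(−3) = −48 ≡ 7, so v_5 = 7^{−1} = 8 (mod 11).
  v = [9, 5, 3, 8, 8].
Step 2: syndromes of r = [8, 3, 5, 8, 0] (all sums mod 11).
  S_0 = Σ v_i r_i = 9·8 + 5·3 + 3·5 + 8·8 + 8·0 = 166 ≡ 1.
  S_1 = Σ v_i α_i r_i = 9·7·8 + 5·3·3 + 3·9·5 + 8·8·8 + 8·5·0 = 1196 ≡ 8.
  α_i^2 mod 11 = [5, 9, 4, 9, 3].
  S_2 = Σ v_i α_i^2 r_i = 9·5·8 + 5·9·3 + 3·4·5 + 8·9·8 + 8·3·0 = 1131 ≡ 9.
  S = (1, 8, 9) ≠ 0, so r is not a codeword (an error is present).
Step 3: locate the error. For a single error e at position i, S_ℓ = v_i·e·α_i^ℓ, so α_err = S_1/S_0.
  S_0^{−1} = 1^{−1} = 1 (mod 11), so α_err = 8·1 = 8 ≡ 8 = α_4. Error position i = 4.
  Consistency check: S_2/S_1 = 9·7 = 63 ≡ 8 = α_err ✓ (single-error assumption holds).
Step 4: error magnitude e = S_0/v_4 = S_0·∏_{j≠4}(α_4 − α_j) = 1·7 = 7 ≡ 7 (mod 11).
Step 5: correct position 4: c_4 = r_4 − e = 8 − 7 ≡ 1 (mod 11). Hence c = [8, 3, 5, 1, 0].
  Check: interpolating c through the α_i gives m(x) = 2 + 4·x (degree < 2) with m(α_i) = c_i for every i, so c is indeed a codeword.


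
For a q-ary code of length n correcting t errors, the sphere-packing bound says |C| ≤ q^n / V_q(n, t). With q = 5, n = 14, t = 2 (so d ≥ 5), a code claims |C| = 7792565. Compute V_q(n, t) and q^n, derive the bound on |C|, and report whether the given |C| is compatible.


V_q(n, t) = 1513, q^n = 6103515625, Hamming bound = 4034048, |C| = 7792565 > bound (violated).

Step 1: Compute V_q(n, t) = Σ_{j=0}^2 C(n, j) (q−1)^j.
  j = 0: C(14,0)·(4)^0 = 1·1 = 1.
  j = 1: C(14,1)·(4)^1 = 14·4 = 56.
  j = 2: C(14,2)·(4)^2 = 91·16 = 1456.
  V_q(n, t) = 1 + 56 + 1456 = 1513.
Step 2: q^n = 5^14 = 6103515625.
Step 3: Hamming bound ⌊q^n / V_q(n,t)⌋ = ⌊6103515625/1513⌋ = 4034048.
Step 4: Compare |C| = 7792565 to 4034048: violated.
The claimed |C| lies above the Hamming bound, so no 5-ary code of length 14 with d ≥ 5 can have 7792565 codewords.


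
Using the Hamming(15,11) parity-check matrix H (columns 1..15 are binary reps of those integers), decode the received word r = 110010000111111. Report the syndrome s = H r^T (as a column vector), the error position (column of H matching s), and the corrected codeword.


s = (0, 1, 1, 1)^T, error position = 7, corrected codeword c = 110010100111111

Compute s = H r^T mod 2 one row at a time:
  s_1 = 0 + 0 + 1 + 1 + 1 + 1 + 1 + 1 = 6 ≡ 0 (mod 2).
  s_2 = 0 + 1 + 0 + 0 + 1 + 1 + 1 + 1 = 5 ≡ 1 (mod 2).
  s_3 = 1 + 0 + 0 + 0 + 1 + 1 + 1 + 1 = 5 ≡ 1 (mod 2).
  s_4 = 1 + 0 + 1 + 0 + 0 + 1 + 1 + 1 = 5 ≡ 1 (mod 2).
s = (0, 1, 1, 1)^T — this equals column 7 of H (binary 0111), so error is at position 7.
Correct: flip bit 7 of r = 110010000111111 to get c = 110010100111111.


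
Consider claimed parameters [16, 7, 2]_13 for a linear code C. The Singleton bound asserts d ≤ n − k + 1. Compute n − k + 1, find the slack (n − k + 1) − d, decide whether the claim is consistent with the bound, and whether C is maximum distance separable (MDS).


Singleton RHS = n − k + 1 = 10, slack = 8, bound satisfied, not MDS.

Singleton bound: d ≤ n − k + 1.
Here n = 16, k = 7, so n − k + 1 = 10.
Given d = 2, check d ≤ 10: YES.
Slack = (n − k + 1) − d = 8.
The code is NOT MDS (slack = 8 > 0).
Description: the claimed parameters are [16, 7, 2]_13; such a code would be non-MDS.


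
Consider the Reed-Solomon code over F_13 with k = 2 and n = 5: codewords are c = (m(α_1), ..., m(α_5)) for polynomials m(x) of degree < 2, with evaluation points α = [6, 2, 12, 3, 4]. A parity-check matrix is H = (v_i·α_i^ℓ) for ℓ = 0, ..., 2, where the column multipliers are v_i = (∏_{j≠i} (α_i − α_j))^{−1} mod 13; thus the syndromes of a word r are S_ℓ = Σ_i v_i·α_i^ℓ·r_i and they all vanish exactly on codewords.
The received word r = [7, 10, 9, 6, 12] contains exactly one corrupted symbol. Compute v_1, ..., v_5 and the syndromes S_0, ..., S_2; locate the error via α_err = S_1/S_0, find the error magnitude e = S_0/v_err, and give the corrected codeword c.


S = (6, 11, 5), error at position 5, error magnitude e = 10, c = [7, 10, 9, 6, 2].

Step 1: column multipliers v_i = (∏_{j≠i}(α_i − α_j))^{−1} mod 13.
  i = 1 (α = 6): (6−2)(6−12)(6−3)(6−4) = 4·(−6)·3·2 = −144 ≡ 12, so v_1 = 12^{−1} = 12 (mod 13).
  i = 2 (α = 2): (2−6)(2−12)(2−3)(2−4) = (−4)·(−10)·(−1)·(−2) = 80 ≡ 2, so v_2 = 2^{−1} = 7 (mod 13).
  i = 3 (α = 12): (12−6)(12−2)(12−3)(12−4) = 6·10·9·8 = 4320 ≡ 4, so v_3 = 4^{−1} = 10 (mod 13).
  i = 4 (α = 3): (3−6)(3−2)(3−12)(3−4) = (−3)·1·(−9)·(−1) = −27 ≡ 12, so v_4 = 12^{−1} = 12 (mod 13).
  i = 5 (α = 4): (4−6)(4−2)(4−12)(4−3) = (−2)·2·(−8)·1 = 32 ≡ 6, so v_5 = 6^{−1} = 11 (mod 13).
  v = [12, 7, 10, 12, 11].
Step 2: syndromes of r = [7, 10, 9, 6, 12] (all sums mod 13).
  S_0 = Σ v_i r_i = 12·7 + 7·10 + 10·9 + 12·6 + 11·12 = 448 ≡ 6.
  S_1 = Σ v_i α_i r_i = 12·6·7 + 7·2·10 + 10·12·9 + 12·3·6 + 11·4·12 = 2468 ≡ 11.
  α_i^2 mod 13 = [10, 4, 1, 9, 3].
  S_2 = Σ v_i α_i^2 r_i = 12·10·7 + 7·4·10 + 10·1·9 + 12·9·6 + 11·3·12 = 2254 ≡ 5.
  S = (6, 11, 5) ≠ 0, so r is not a codeword (an error is present).
Step 3: locate the error. For a single error e at position i, S_ℓ = v_i·e·α_i^ℓ, so α_err = S_1/S_0.
  S_0^{−1} = 6^{−1} = 11 (mod 13), so α_err = 11·11 = 121 ≡ 4 = α_5. Error position i = 5.
  Consistency check: S_2/S_1 = 5·6 = 30 ≡ 4 = α_err ✓ (single-error assumption holds).
Step 4: error magnitude e = S_0/v_5 = S_0·∏_{j≠5}(α_5 − α_j) = 6·6 = 36 ≡ 10 (mod 13).
Step 5: correct position 5: c_5 = r_5 − e = 12 − 10 ≡ 2 (mod 13). Hence c = [7, 10, 9, 6, 2].
  Check: interpolating c through the α_i gives m(x) = 5 + 9·x (degree < 2) with m(α_i) = c_i for every i, so c is indeed a codeword.


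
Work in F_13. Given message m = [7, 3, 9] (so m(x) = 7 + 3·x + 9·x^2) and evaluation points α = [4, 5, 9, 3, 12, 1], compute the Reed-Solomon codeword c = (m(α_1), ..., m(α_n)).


c = [7, 0, 9, 6, 0, 6]

Message polynomial: m(x) = 7 + 3·x + 9·x^2 (mod 13).
For each evaluation point α_i, compute m(α_i) mod 13:
  α_1 = 4: Horner steps 9 → 0 → 7, so m(4) = 7.
  α_2 = 5: Horner steps 9 → 9 → 0, so m(5) = 0.
  α_3 = 9: Horner steps 9 → 6 → 9, so m(9) = 9.
  α_4 = 3: Horner steps 9 → 4 → 6, so m(3) = 6.
  α_5 = 12: Horner steps 9 → 7 → 0, so m(12) = 0.
  α_6 = 1: Horner steps 9 → 12 → 6, so m(1) = 6.
Codeword c = [7, 0, 9, 6, 0, 6] ∈ F_13^6.


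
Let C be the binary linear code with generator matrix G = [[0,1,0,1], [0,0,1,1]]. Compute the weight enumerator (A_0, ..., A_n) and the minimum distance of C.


Weight distribution: A_0 = 1, A_2 = 3. Minimum distance d = 2.

Enumerate all 2^2 = 4 messages m ∈ F_2^2.
For each, compute codeword c = mG in F_2^4, then tally its weight.
  m = 00 → c = 0000, weight = 0.
  m = 10 → c = 0101, weight = 2.
  m = 01 → c = 0011, weight = 2.
  m = 11 → c = 0110, weight = 2.
Tally weights:
  weight 0: 1 codewords.
  weight 2: 3 codewords.
Minimum distance d = smallest w > 0 with A_w > 0 = 2.
Sanity: Σ A_w = 4 = 2^2 = 4 ✓.


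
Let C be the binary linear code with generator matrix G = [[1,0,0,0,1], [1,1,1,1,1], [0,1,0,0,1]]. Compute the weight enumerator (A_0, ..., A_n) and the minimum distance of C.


Weight distribution: A_0 = 1, A_2 = 3, A_3 = 3, A_5 = 1. Minimum distance d = 2.

Enumerate all 2^3 = 8 messages m ∈ F_2^3.
For each, compute codeword c = mG in F_2^5, then tally its weight.
  m = 000 → c = 00000, weight = 0.
  m = 100 → c = 10001, weight = 2.
  m = 010 → c = 11111, weight = 5.
  m = 110 → c = 01110, weight = 3.
  m = 001 → c = 01001, weight = 2.
  m = 101 → c = 11000, weight = 2.
  m = 011 → c = 10110, weight = 3.
  m = 111 → c = 00111, weight = 3.
Tally weights:
  weight 0: 1 codewords.
  weight 2: 3 codewords.
  weight 3: 3 codewords.
  weight 5: 1 codewords.
Minimum distance d = smallest w > 0 with A_w > 0 = 2.
Sanity: Σ A_w = 8 = 2^3 = 8 ✓.


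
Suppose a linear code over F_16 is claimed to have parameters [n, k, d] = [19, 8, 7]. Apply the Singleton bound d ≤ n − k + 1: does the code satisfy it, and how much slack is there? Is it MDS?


Singleton RHS = n − k + 1 = 12, slack = 5, bound satisfied, not MDS.

Singleton bound: d ≤ n − k + 1.
Here n = 19, k = 8, so n − k + 1 = 12.
Given d = 7, check d ≤ 12: YES.
Slack = (n − k + 1) − d = 5.
The code is NOT MDS (slack = 5 > 0).
Description: the claimed parameters are [19, 8, 7]_16; such a code would be non-MDS.


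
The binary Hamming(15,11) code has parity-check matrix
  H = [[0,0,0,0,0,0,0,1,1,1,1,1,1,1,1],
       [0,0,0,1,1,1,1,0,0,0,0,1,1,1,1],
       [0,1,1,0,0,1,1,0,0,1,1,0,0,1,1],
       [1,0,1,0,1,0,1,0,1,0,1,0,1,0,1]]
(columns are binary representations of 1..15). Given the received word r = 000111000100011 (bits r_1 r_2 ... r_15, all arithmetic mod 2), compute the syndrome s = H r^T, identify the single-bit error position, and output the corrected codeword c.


s = (1, 1, 0, 0)^T, error position = 12, corrected codeword c = 000111000101011

Compute s = H r^T mod 2 one row at a time:
  s_1 = 0 + 0 + 1 + 0 + 0 + 0 + 1 + 1 = 3 ≡ 1 (mod 2).
  s_2 = 1 + 1 + 1 + 0 + 0 + 0 + 1 + 1 = 5 ≡ 1 (mod 2).
  s_3 = 0 + 0 + 1 + 0 + 1 + 0 + 1 + 1 = 4 ≡ 0 (mod 2).
  s_4 = 0 + 0 + 1 + 0 + 0 + 0 + 0 + 1 = 2 ≡ 0 (mod 2).
s = (1, 1, 0, 0)^T — this equals column 12 of H (binary 1100), so error is at position 12.
Correct: flip bit 12 of r = 000111000100011 to get c = 000111000101011.


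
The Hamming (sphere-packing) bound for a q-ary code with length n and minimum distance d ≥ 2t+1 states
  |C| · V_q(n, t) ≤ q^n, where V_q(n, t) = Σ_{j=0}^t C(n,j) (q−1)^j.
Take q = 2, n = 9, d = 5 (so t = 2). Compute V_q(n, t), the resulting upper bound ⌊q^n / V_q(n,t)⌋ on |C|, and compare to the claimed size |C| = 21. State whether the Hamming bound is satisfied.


V_q(n, t) = 46, q^n = 512, Hamming bound = 11, |C| = 21 > bound (violated).

Step 1: Compute V_q(n, t) = Σ_{j=0}^2 C(n, j) (q−1)^j.
  j = 0: C(9,0)·(1)^0 = 1·1 = 1.
  j = 1: C(9,1)·(1)^1 = 9·1 = 9.
  j = 2: C(9,2)·(1)^2 = 36·1 = 36.
  V_q(n, t) = 1 + 9 + 36 = 46.
Step 2: q^n = 2^9 = 512.
Step 3: Hamming bound ⌊q^n / V_q(n,t)⌋ = ⌊512/46⌋ = 11.
Step 4: Compare |C| = 21 to 11: violated.
The claimed |C| lies above the Hamming bound, so no 2-ary code of length 9 with d ≥ 5 can have 21 codewords.


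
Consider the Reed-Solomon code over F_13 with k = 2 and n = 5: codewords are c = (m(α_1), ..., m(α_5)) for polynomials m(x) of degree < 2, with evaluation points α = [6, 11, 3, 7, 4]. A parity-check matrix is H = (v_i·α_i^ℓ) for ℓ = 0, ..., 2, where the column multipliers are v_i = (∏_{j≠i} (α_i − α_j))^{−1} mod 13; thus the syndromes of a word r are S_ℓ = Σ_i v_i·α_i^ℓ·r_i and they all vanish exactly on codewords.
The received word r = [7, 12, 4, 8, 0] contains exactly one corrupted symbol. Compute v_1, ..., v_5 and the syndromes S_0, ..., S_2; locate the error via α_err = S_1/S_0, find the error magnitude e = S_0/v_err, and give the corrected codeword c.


S = (6, 11, 5), error at position 5, error magnitude e = 8, c = [7, 12, 4, 8, 5].

Step 1: column multipliers v_i = (∏_{j≠i}(α_i − α_j))^{−1} mod 13.
  i = 1 (α = 6): (6−11)(6−3)(6−7)(6−4) = (−5)·3·(−1)·2 = 30 ≡ 4, so v_1 = 4^{−1} = 10 (mod 13).
  i = 2 (α = 11): (11−6)(11−3)(11−7)(11−4) = 5·8·4·7 = 1120 ≡ 2, so v_2 = 2^{−1} = 7 (mod 13).
  i = 3 (α = 3): (3−6)(3−11)(3−7)(3−4) = (−3)·(−8)·(−4)·(−1) = 96 ≡ 5, so v_3 = 5^{−1} = 8 (mod 13).
  i = 4 (α = 7): (7−6)(7−11)(7−3)(7−4) = 1·(−4)·4·3 = −48 ≡ 4, so v_4 = 4^{−1} = 10 (mod 13).
  i = 5 (α = 4): (4−6)(4−11)(4−3)(4−7) = (−2)·(−7)·1·(−3) = −42 ≡ 10, so v_5 = 10^{−1} = 4 (mod 13).
  v = [10, 7, 8, 10, 4].
Step 2: syndromes of r = [7, 12, 4, 8, 0] (all sums mod 13).
  S_0 = Σ v_i r_i = 10·7 + 7·12 + 8·4 + 10·8 + 4·0 = 266 ≡ 6.
  S_1 = Σ v_i α_i r_i = 10·6·7 + 7·11·12 + 8·3·4 + 10·7·8 + 4·4·0 = 2000 ≡ 11.
  α_i^2 mod 13 = [10, 4, 9, 10, 3].
  S_2 = Σ v_i α_i^2 r_i = 10·10·7 + 7·4·12 + 8·9·4 + 10·10·8 + 4·3·0 = 2124 ≡ 5.
  S = (6, 11, 5) ≠ 0, so r is not a codeword (an error is present).
Step 3: locate the error. For a single error e at position i, S_ℓ = v_i·e·α_i^ℓ, so α_err = S_1/S_0.
  S_0^{−1} = 6^{−1} = 11 (mod 13), so α_err = 11·11 = 121 ≡ 4 = α_5. Error position i = 5.
  Consistency check: S_2/S_1 = 5·6 = 30 ≡ 4 = α_err ✓ (single-error assumption holds).
Step 4: error magnitude e = S_0/v_5 = S_0·∏_{j≠5}(α_5 − α_j) = 6·10 = 60 ≡ 8 (mod 13).
Step 5: correct position 5: c_5 = r_5 − e = 0 − 8 ≡ 5 (mod 13). Hence c = [7, 12, 4, 8, 5].
  Check: interpolating c through the α_i gives m(x) = 1 + 1·x (degree < 2) with m(α_i) = c_i for every i, so c is indeed a codeword.


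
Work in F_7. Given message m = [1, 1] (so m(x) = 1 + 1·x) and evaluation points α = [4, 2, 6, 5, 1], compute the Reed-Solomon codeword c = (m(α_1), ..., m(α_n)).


c = [5, 3, 0, 6, 2]

Message polynomial: m(x) = 1 + 1·x (mod 7).
For each evaluation point α_i, compute m(α_i) mod 7:
  α_1 = 4: Horner steps 1 → 5, so m(4) = 5.
  α_2 = 2: Horner steps 1 → 3, so m(2) = 3.
  α_3 = 6: Horner steps 1 → 0, so m(6) = 0.
  α_4 = 5: Horner steps 1 → 6, so m(5) = 6.
  α_5 = 1: Horner steps 1 → 2, so m(1) = 2.
Codeword c = [5, 3, 0, 6, 2] ∈ F_7^5.


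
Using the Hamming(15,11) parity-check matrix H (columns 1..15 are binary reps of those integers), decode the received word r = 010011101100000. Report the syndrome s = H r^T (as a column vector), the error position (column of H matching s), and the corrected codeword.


s = (0, 1, 0, 1)^T, error position = 5, corrected codeword c = 010001101100000

Compute s = H r^T mod 2 one row at a time:
  s_1 = 0 + 1 + 1 + 0 + 0 + 0 + 0 + 0 = 2 ≡ 0 (mod 2).
  s_2 = 0 + 1 + 1 + 1 + 0 + 0 + 0 + 0 = 3 ≡ 1 (mod 2).
  s_3 = 1 + 0 + 1 + 1 + 1 + 0 + 0 + 0 = 4 ≡ 0 (mod 2).
  s_4 = 0 + 0 + 1 + 1 + 1 + 0 + 0 + 0 = 3 ≡ 1 (mod 2).
s = (0, 1, 0, 1)^T — this equals column 5 of H (binary 0101), so error is at position 5.
Correct: flip bit 5 of r = 010011101100000 to get c = 010001101100000.


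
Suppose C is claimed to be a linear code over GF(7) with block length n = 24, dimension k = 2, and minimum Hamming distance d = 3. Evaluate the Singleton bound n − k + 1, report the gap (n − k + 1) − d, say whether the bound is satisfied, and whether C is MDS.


Singleton RHS = n − k + 1 = 23, slack = 20, bound satisfied, not MDS.

Singleton bound: d ≤ n − k + 1.
Here n = 24, k = 2, so n − k + 1 = 23.
Given d = 3, check d ≤ 23: YES.
Slack = (n − k + 1) − d = 20.
The code is NOT MDS (slack = 20 > 0).
Description: the claimed parameters are [24, 2, 3]_7; such a code would be non-MDS.


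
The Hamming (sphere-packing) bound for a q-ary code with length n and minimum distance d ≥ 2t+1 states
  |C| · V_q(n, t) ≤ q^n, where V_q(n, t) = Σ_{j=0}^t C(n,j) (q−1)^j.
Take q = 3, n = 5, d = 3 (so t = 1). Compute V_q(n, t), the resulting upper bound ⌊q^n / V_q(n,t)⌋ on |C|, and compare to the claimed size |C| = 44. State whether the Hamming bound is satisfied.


V_q(n, t) = 11, q^n = 243, Hamming bound = 22, |C| = 44 > bound (violated).

Step 1: Compute V_q(n, t) = Σ_{j=0}^1 C(n, j) (q−1)^j.
  j = 0: C(5,0)·(2)^0 = 1·1 = 1.
  j = 1: C(5,1)·(2)^1 = 5·2 = 10.
  V_q(n, t) = 1 + 10 = 11.
Step 2: q^n = 3^5 = 243.
Step 3: Hamming bound ⌊q^n / V_q(n,t)⌋ = ⌊243/11⌋ = 22.
Step 4: Compare |C| = 44 to 22: violated.
The claimed |C| lies above the Hamming bound, so no 3-ary code of length 5 with d ≥ 3 can have 44 codewords.


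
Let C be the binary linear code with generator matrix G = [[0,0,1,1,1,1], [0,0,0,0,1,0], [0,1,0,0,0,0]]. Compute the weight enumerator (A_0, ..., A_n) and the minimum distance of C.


Weight distribution: A_0 = 1, A_1 = 2, A_2 = 1, A_3 = 1, A_4 = 2, A_5 = 1. Minimum distance d = 1.

Enumerate all 2^3 = 8 messages m ∈ F_2^3.
For each, compute codeword c = mG in F_2^6, then tally its weight.
  m = 000 → c = 000000, weight = 0.
  m = 100 → c = 001111, weight = 4.
  m = 010 → c = 000010, weight = 1.
  m = 110 → c = 001101, weight = 3.
  m = 001 → c = 010000, weight = 1.
  m = 101 → c = 011111, weight = 5.
  m = 011 → c = 010010, weight = 2.
  m = 111 → c = 011101, weight = 4.
Tally weights:
  weight 0: 1 codewords.
  weight 1: 2 codewords.
  weight 2: 1 codewords.
  weight 3: 1 codewords.
  weight 4: 2 codewords.
  weight 5: 1 codewords.
Minimum distance d = smallest w > 0 with A_w > 0 = 1.
Sanity: Σ A_w = 8 = 2^3 = 8 ✓.


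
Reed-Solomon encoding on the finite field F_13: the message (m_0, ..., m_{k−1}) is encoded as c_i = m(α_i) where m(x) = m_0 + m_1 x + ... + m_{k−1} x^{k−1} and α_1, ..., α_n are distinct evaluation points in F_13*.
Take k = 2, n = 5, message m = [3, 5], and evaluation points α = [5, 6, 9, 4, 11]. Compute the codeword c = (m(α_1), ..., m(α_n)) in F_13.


c = [2, 7, 9, 10, 6]

Message polynomial: m(x) = 3 + 5·x (mod 13).
For each evaluation point α_i, compute m(α_i) mod 13:
  α_1 = 5: Horner steps 5 → 2, so m(5) = 2.
  α_2 = 6: Horner steps 5 → 7, so m(6) = 7.
  α_3 = 9: Horner steps 5 → 9, so m(9) = 9.
  α_4 = 4: Horner steps 5 → 10, so m(4) = 10.
  α_5 = 11: Horner steps 5 → 6, so m(11) = 6.
Codeword c = [2, 7, 9, 10, 6] ∈ F_13^5.
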